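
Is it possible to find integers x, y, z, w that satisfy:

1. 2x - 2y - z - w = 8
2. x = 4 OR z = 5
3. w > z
Yes

Take x = 4, y = -1, z = 0, w = 2. Substituting into each constraint:
  (1) 2(4) - 2(-1) + 0 + (-2) = 8 ✓
  (2) x = 4, target 4 ✓ (first branch holds)
  (3) 2 > 0 ✓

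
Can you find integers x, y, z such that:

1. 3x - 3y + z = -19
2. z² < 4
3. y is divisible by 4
Yes

Take x = -6, y = 0, z = -1. Substituting into each constraint:
  (1) 3(-6) - 3(0) + (-1) = -19 ✓
  (2) z² = (-1)² = 1, and 1 < 4 ✓
  (3) 0 = 4 × 0, remainder 0 ✓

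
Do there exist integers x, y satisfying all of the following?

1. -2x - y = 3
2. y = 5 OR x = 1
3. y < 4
Yes

Take x = 1, y = -5. Substituting into each constraint:
  (1) -2(1) + 5 = 3 ✓
  (2) x = 1, target 1 ✓ (second branch holds)
  (3) -5 < 4 ✓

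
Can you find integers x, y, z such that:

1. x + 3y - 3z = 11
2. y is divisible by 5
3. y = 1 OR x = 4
No

The full constraint system is jointly infeasible over the integers. Each constraint and what it forces:

  - x + 3y - 3z = 11: is a linear equation tying the variables together
  - y is divisible by 5: restricts y to multiples of 5
  - y = 1 OR x = 4: forces a choice: either y = 1 or x = 4

Split on the disjunction (y = 1 OR x = 4):
  • If y = 1: this contradicts the divisibility constraint — 1 is not a multiple of 5.
  • If x = 4: with x = 4, writing y = 5y', every remaining term of the linear equation is divisible by 3, so the left side is ≡ 0 (mod 3); but the right side 7 ≡ 1 (mod 3). No integers can satisfy it.
Both branches are infeasible, so the system has no integer solution.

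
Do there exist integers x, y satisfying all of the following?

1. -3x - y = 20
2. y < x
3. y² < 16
No

The full constraint system is jointly infeasible over the integers. Each constraint and what it forces:

  - -3x - y = 20: is a linear equation tying the variables together
  - y < x: bounds one variable relative to another variable
  - y² < 16: restricts y to |y| ≤ 3

Propagating the comparison: x > y and y ≥ -3 give x ≥ -2. Range argument: with x ∈ [-2, ∞], y ∈ [-3, 3], the left side of the equation is at most 9, but the right side is 20 > 9. No integer solution exists.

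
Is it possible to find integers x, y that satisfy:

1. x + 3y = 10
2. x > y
Yes

Take x = 4, y = 2. Substituting into each constraint:
  (1) 4 + 3(2) = 10 ✓
  (2) 4 > 2 ✓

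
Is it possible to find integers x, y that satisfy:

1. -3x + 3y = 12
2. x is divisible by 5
Yes

Take x = 0, y = 4. Substituting into each constraint:
  (1) -3(0) + 3(4) = 12 ✓
  (2) 0 = 5 × 0, remainder 0 ✓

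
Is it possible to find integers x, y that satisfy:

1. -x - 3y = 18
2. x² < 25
Yes

Take x = 0, y = -6. Substituting into each constraint:
  (1) 0 - 3(-6) = 18 ✓
  (2) x² = (0)² = 0, and 0 < 25 ✓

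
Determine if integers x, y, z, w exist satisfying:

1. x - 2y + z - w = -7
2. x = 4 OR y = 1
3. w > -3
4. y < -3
Yes

Take x = 4, y = -4, z = 0, w = 19. Substituting into each constraint:
  (1) 4 - 2(-4) + 0 + (-19) = -7 ✓
  (2) x = 4, target 4 ✓ (first branch holds)
  (3) 19 > -3 ✓
  (4) -4 < -3 ✓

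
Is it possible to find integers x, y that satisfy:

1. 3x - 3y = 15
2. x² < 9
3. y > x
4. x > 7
No

A contradictory subset is {3x - 3y = 15, y > x}. No integer assignment can satisfy these jointly:

  - 3x - 3y = 15: is a linear equation tying the variables together
  - y > x: bounds one variable relative to another variable

From the equation, x − y = 5, i.e. y − x = -5; but y > x requires y − x ≥ 1. Contradiction.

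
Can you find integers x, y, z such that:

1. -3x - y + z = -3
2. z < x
Yes

Take x = 1, y = 0, z = 0. Substituting into each constraint:
  (1) -3(1) + 0 + 0 = -3 ✓
  (2) 0 < 1 ✓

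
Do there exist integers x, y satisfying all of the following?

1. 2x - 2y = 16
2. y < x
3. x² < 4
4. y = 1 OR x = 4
No

A contradictory subset is {2x - 2y = 16, x² < 4, y = 1 OR x = 4}. No integer assignment can satisfy these jointly:

  - 2x - 2y = 16: is a linear equation tying the variables together
  - x² < 4: restricts x to |x| ≤ 1
  - y = 1 OR x = 4: forces a choice: either y = 1 or x = 4

Split on the disjunction (y = 1 OR x = 4):
  • If y = 1: the equation forces x = 9, but x² < 4 requires |x| ≤ 1.
  • If x = 4: this contradicts x² < 4, which requires |x| ≤ 1.
Both branches are infeasible, so the system has no integer solution.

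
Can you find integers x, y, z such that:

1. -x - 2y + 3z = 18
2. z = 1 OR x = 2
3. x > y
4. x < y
No

A contradictory subset is {x > y, x < y}. No integer assignment can satisfy these jointly:

  - x > y: bounds one variable relative to another variable
  - x < y: bounds one variable relative to another variable

Direct contradiction: x > y and y > x cannot both hold.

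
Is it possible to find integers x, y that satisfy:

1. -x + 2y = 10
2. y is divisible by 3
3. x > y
Yes

Take x = 14, y = 12. Substituting into each constraint:
  (1) (-14) + 2(12) = 10 ✓
  (2) 12 = 3 × 4, remainder 0 ✓
  (3) 14 > 12 ✓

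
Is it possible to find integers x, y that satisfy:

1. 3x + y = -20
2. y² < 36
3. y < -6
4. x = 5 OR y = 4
No

A contradictory subset is {y² < 36, y < -6}. No integer assignment can satisfy these jointly:

  - y² < 36: restricts y to |y| ≤ 5
  - y < -6: bounds one variable relative to a constant

Direct contradiction: the bounds on y require y ≥ -5 and y ≤ -7 simultaneously, which is empty.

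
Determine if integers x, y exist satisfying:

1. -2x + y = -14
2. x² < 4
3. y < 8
Yes

Take x = 0, y = -14. Substituting into each constraint:
  (1) -2(0) + (-14) = -14 ✓
  (2) x² = (0)² = 0, and 0 < 4 ✓
  (3) -14 < 8 ✓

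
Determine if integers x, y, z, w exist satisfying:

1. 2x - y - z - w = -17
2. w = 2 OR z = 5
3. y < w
Yes

Take x = 0, y = 1, z = 14, w = 2. Substituting into each constraint:
  (1) 2(0) + (-1) + (-14) + (-2) = -17 ✓
  (2) w = 2, target 2 ✓ (first branch holds)
  (3) 1 < 2 ✓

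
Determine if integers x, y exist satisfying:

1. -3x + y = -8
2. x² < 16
Yes

Take x = 0, y = -8. Substituting into each constraint:
  (1) -3(0) + (-8) = -8 ✓
  (2) x² = (0)² = 0, and 0 < 16 ✓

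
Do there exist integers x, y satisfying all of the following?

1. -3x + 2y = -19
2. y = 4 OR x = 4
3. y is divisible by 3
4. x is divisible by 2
No

A contradictory subset is {-3x + 2y = -19, y = 4 OR x = 4, y is divisible by 3}. No integer assignment can satisfy these jointly:

  - -3x + 2y = -19: is a linear equation tying the variables together
  - y = 4 OR x = 4: forces a choice: either y = 4 or x = 4
  - y is divisible by 3: restricts y to multiples of 3

Modular obstruction: writing y = 3y', every remaining term of the linear equation is divisible by 3, so the left side is ≡ 0 (mod 3); but the right side -19 ≡ 2 (mod 3). No integers can satisfy it.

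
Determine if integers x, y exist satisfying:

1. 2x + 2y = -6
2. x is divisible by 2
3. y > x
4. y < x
No

A contradictory subset is {y > x, y < x}. No integer assignment can satisfy these jointly:

  - y > x: bounds one variable relative to another variable
  - y < x: bounds one variable relative to another variable

Direct contradiction: y > x and x > y cannot both hold.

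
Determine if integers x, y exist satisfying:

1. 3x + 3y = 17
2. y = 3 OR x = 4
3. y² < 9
No

Even the single constraint (3x + 3y = 17) is infeasible over the integers.

  - 3x + 3y = 17: every term on the left is divisible by 3, so the LHS ≡ 0 (mod 3), but the RHS 17 is not — no integer solution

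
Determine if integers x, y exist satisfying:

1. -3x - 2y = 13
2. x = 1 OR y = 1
Yes

Take x = -5, y = 1. Substituting into each constraint:
  (1) -3(-5) - 2(1) = 13 ✓
  (2) y = 1, target 1 ✓ (second branch holds)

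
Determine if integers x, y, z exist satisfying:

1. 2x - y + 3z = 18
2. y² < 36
Yes

Take x = 9, y = 0, z = 0. Substituting into each constraint:
  (1) 2(9) + 0 + 3(0) = 18 ✓
  (2) y² = (0)² = 0, and 0 < 36 ✓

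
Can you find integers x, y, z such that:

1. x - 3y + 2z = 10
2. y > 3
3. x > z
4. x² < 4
No

The full constraint system is jointly infeasible over the integers. Each constraint and what it forces:

  - x - 3y + 2z = 10: is a linear equation tying the variables together
  - y > 3: bounds one variable relative to a constant
  - x > z: bounds one variable relative to another variable
  - x² < 4: restricts x to |x| ≤ 1

Propagating the comparison: z < x and x ≤ 1 give z ≤ 0. Range argument: with x ∈ [-1, 1], y ∈ [4, ∞], z ∈ [−∞, 0], the left side of the equation is at most -11, but the right side is 10 > -11. No integer solution exists.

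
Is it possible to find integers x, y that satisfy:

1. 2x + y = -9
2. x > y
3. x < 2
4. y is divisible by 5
Yes

Take x = -2, y = -5. Substituting into each constraint:
  (1) 2(-2) + (-5) = -9 ✓
  (2) -2 > -5 ✓
  (3) -2 < 2 ✓
  (4) -5 = 5 × -1, remainder 0 ✓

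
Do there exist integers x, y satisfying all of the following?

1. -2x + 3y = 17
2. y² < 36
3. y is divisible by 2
No

A contradictory subset is {-2x + 3y = 17, y is divisible by 2}. No integer assignment can satisfy these jointly:

  - -2x + 3y = 17: is a linear equation tying the variables together
  - y is divisible by 2: restricts y to multiples of 2

Modular obstruction: writing y = 2y', every remaining term of the linear equation is divisible by 2, so the left side is ≡ 0 (mod 2); but the right side 17 ≡ 1 (mod 2). No integers can satisfy it.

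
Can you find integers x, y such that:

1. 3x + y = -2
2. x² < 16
Yes

Take x = -1, y = 1. Substituting into each constraint:
  (1) 3(-1) + 1 = -2 ✓
  (2) x² = (-1)² = 1, and 1 < 16 ✓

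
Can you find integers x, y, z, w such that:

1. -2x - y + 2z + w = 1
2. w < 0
Yes

Take x = 0, y = -2, z = 0, w = -1. Substituting into each constraint:
  (1) -2(0) + 2 + 2(0) + (-1) = 1 ✓
  (2) -1 < 0 ✓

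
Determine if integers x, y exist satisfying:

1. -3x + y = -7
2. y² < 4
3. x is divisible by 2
Yes

Take x = 2, y = -1. Substituting into each constraint:
  (1) -3(2) + (-1) = -7 ✓
  (2) y² = (-1)² = 1, and 1 < 4 ✓
  (3) 2 = 2 × 1, remainder 0 ✓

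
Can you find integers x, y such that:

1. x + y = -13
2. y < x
Yes

Take x = -6, y = -7. Substituting into each constraint:
  (1) (-6) + (-7) = -13 ✓
  (2) -7 < -6 ✓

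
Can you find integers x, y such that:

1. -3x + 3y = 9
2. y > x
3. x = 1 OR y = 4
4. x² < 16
Yes

Take x = 1, y = 4. Substituting into each constraint:
  (1) -3(1) + 3(4) = 9 ✓
  (2) 4 > 1 ✓
  (3) x = 1, target 1 ✓ (first branch holds)
  (4) x² = (1)² = 1, and 1 < 16 ✓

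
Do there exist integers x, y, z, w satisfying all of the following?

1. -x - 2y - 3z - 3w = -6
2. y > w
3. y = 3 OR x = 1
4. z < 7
Yes

Take x = 1, y = -2, z = 6, w = -3. Substituting into each constraint:
  (1) (-1) - 2(-2) - 3(6) - 3(-3) = -6 ✓
  (2) -2 > -3 ✓
  (3) x = 1, target 1 ✓ (second branch holds)
  (4) 6 < 7 ✓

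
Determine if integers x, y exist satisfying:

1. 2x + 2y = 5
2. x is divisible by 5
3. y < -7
No

Even the single constraint (2x + 2y = 5) is infeasible over the integers.

  - 2x + 2y = 5: every term on the left is divisible by 2, so the LHS ≡ 0 (mod 2), but the RHS 5 is not — no integer solution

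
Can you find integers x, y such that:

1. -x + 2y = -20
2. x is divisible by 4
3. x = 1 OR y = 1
No

The full constraint system is jointly infeasible over the integers. Each constraint and what it forces:

  - -x + 2y = -20: is a linear equation tying the variables together
  - x is divisible by 4: restricts x to multiples of 4
  - x = 1 OR y = 1: forces a choice: either x = 1 or y = 1

Split on the disjunction (x = 1 OR y = 1):
  • If x = 1: this contradicts the divisibility constraint — 1 is not a multiple of 4.
  • If y = 1: with y = 1, writing x = 4x', every remaining term of the linear equation is divisible by 4, so the left side is ≡ 0 (mod 4); but the right side -22 ≡ 2 (mod 4). No integers can satisfy it.
Both branches are infeasible, so the system has no integer solution.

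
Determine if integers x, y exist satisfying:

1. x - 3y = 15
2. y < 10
Yes

Take x = 15, y = 0. Substituting into each constraint:
  (1) 15 - 3(0) = 15 ✓
  (2) 0 < 10 ✓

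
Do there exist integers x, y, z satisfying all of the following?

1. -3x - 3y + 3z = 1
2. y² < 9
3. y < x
No

Even the single constraint (-3x - 3y + 3z = 1) is infeasible over the integers.

  - -3x - 3y + 3z = 1: every term on the left is divisible by 3, so the LHS ≡ 0 (mod 3), but the RHS 1 is not — no integer solution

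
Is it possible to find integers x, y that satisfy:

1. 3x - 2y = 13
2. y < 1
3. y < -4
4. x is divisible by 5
Yes

Take x = -5, y = -14. Substituting into each constraint:
  (1) 3(-5) - 2(-14) = 13 ✓
  (2) -14 < 1 ✓
  (3) -14 < -4 ✓
  (4) -5 = 5 × -1, remainder 0 ✓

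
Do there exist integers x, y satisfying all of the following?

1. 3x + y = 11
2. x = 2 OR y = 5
Yes

Take x = 2, y = 5. Substituting into each constraint:
  (1) 3(2) + 5 = 11 ✓
  (2) x = 2, target 2 ✓ (first branch holds)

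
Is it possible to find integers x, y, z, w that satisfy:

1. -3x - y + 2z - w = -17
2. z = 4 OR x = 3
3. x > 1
Yes

Take x = 3, y = 8, z = 0, w = 0. Substituting into each constraint:
  (1) -3(3) + (-8) + 2(0) + 0 = -17 ✓
  (2) x = 3, target 3 ✓ (second branch holds)
  (3) 3 > 1 ✓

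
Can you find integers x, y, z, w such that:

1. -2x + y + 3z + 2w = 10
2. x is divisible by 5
Yes

Take x = 0, y = 10, z = 0, w = 0. Substituting into each constraint:
  (1) -2(0) + 10 + 3(0) + 2(0) = 10 ✓
  (2) 0 = 5 × 0, remainder 0 ✓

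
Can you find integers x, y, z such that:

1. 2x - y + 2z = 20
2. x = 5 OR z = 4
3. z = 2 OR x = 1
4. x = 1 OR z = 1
Yes

Take x = 1, y = -10, z = 4. Substituting into each constraint:
  (1) 2(1) + 10 + 2(4) = 20 ✓
  (2) z = 4, target 4 ✓ (second branch holds)
  (3) x = 1, target 1 ✓ (second branch holds)
  (4) x = 1, target 1 ✓ (first branch holds)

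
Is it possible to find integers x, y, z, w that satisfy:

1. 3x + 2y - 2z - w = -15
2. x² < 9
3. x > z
Yes

Take x = 1, y = -9, z = 0, w = 0. Substituting into each constraint:
  (1) 3(1) + 2(-9) - 2(0) + 0 = -15 ✓
  (2) x² = (1)² = 1, and 1 < 9 ✓
  (3) 1 > 0 ✓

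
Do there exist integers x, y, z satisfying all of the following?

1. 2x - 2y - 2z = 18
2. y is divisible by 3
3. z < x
Yes

Take x = 0, y = -6, z = -3. Substituting into each constraint:
  (1) 2(0) - 2(-6) - 2(-3) = 18 ✓
  (2) -6 = 3 × -2, remainder 0 ✓
  (3) -3 < 0 ✓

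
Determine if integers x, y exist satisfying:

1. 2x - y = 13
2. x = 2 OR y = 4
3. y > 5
No

The full constraint system is jointly infeasible over the integers. Each constraint and what it forces:

  - 2x - y = 13: is a linear equation tying the variables together
  - x = 2 OR y = 4: forces a choice: either x = 2 or y = 4
  - y > 5: bounds one variable relative to a constant

Split on the disjunction (x = 2 OR y = 4):
  • If x = 2: the equation forces y = -9, which contradicts the bound y ≥ 6.
  • If y = 4: this contradicts the bound y ≥ 6.
Both branches are infeasible, so the system has no integer solution.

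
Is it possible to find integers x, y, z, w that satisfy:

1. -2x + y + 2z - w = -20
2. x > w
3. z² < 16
Yes

Take x = 7, y = 0, z = 0, w = 6. Substituting into each constraint:
  (1) -2(7) + 0 + 2(0) + (-6) = -20 ✓
  (2) 7 > 6 ✓
  (3) z² = (0)² = 0, and 0 < 16 ✓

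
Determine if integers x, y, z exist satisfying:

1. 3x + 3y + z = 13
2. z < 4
Yes

Take x = 0, y = 4, z = 1. Substituting into each constraint:
  (1) 3(0) + 3(4) + 1 = 13 ✓
  (2) 1 < 4 ✓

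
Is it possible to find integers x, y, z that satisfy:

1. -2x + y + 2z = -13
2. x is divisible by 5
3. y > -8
Yes

Take x = 0, y = 1, z = -7. Substituting into each constraint:
  (1) -2(0) + 1 + 2(-7) = -13 ✓
  (2) 0 = 5 × 0, remainder 0 ✓
  (3) 1 > -8 ✓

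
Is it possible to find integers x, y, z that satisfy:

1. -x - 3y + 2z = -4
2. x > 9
Yes

Take x = 10, y = 0, z = 3. Substituting into each constraint:
  (1) (-10) - 3(0) + 2(3) = -4 ✓
  (2) 10 > 9 ✓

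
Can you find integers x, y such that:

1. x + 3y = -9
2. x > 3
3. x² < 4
No

A contradictory subset is {x > 3, x² < 4}. No integer assignment can satisfy these jointly:

  - x > 3: bounds one variable relative to a constant
  - x² < 4: restricts x to |x| ≤ 1

Direct contradiction: the bounds on x require x ≥ 4 and x ≤ 1 simultaneously, which is empty.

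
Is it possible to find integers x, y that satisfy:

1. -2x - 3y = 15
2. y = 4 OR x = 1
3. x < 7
No

A contradictory subset is {-2x - 3y = 15, y = 4 OR x = 1}. No integer assignment can satisfy these jointly:

  - -2x - 3y = 15: is a linear equation tying the variables together
  - y = 4 OR x = 1: forces a choice: either y = 4 or x = 1

Split on the disjunction (y = 4 OR x = 1):
  • If y = 4: with y = 4, every remaining term of the linear equation is divisible by 2, so the left side is ≡ 0 (mod 2); but the right side 27 ≡ 1 (mod 2). No integers can satisfy it.
  • If x = 1: with x = 1, every remaining term of the linear equation is divisible by 3, so the left side is ≡ 0 (mod 3); but the right side 17 ≡ 2 (mod 3). No integers can satisfy it.
Both branches are infeasible, so the system has no integer solution.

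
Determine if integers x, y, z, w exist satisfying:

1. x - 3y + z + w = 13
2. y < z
Yes

Take x = 0, y = -1, z = 0, w = 10. Substituting into each constraint:
  (1) 0 - 3(-1) + 0 + 10 = 13 ✓
  (2) -1 < 0 ✓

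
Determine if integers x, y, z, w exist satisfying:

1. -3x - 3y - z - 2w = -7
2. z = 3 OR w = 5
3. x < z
Yes

Take x = 2, y = -6, z = 3, w = 8. Substituting into each constraint:
  (1) -3(2) - 3(-6) + (-3) - 2(8) = -7 ✓
  (2) z = 3, target 3 ✓ (first branch holds)
  (3) 2 < 3 ✓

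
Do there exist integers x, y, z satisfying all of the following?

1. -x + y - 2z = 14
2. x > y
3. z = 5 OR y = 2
Yes

Take x = 4, y = 2, z = -8. Substituting into each constraint:
  (1) (-4) + 2 - 2(-8) = 14 ✓
  (2) 4 > 2 ✓
  (3) y = 2, target 2 ✓ (second branch holds)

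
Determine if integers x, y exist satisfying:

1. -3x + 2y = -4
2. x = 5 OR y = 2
No

The full constraint system is jointly infeasible over the integers. Each constraint and what it forces:

  - -3x + 2y = -4: is a linear equation tying the variables together
  - x = 5 OR y = 2: forces a choice: either x = 5 or y = 2

Split on the disjunction (x = 5 OR y = 2):
  • If x = 5: with x = 5, every remaining term of the linear equation is divisible by 2, so the left side is ≡ 0 (mod 2); but the right side 11 ≡ 1 (mod 2). No integers can satisfy it.
  • If y = 2: with y = 2, every remaining term of the linear equation is divisible by 3, so the left side is ≡ 0 (mod 3); but the right side -8 ≡ 1 (mod 3). No integers can satisfy it.
Both branches are infeasible, so the system has no integer solution.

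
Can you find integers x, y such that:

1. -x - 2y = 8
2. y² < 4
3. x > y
No

The full constraint system is jointly infeasible over the integers. Each constraint and what it forces:

  - -x - 2y = 8: is a linear equation tying the variables together
  - y² < 4: restricts y to |y| ≤ 1
  - x > y: bounds one variable relative to another variable

Propagating the comparison: x > y and y ≥ -1 give x ≥ 0. Range argument: with x ∈ [0, ∞], y ∈ [-1, 1], the left side of the equation is at most 2, but the right side is 8 > 2. No integer solution exists.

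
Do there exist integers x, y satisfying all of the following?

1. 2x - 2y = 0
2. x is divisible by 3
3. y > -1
Yes

Take x = 0, y = 0. Substituting into each constraint:
  (1) 2(0) - 2(0) = 0 ✓
  (2) 0 = 3 × 0, remainder 0 ✓
  (3) 0 > -1 ✓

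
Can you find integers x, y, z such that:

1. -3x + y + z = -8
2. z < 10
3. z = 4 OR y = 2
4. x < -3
Yes

Take x = -4, y = 2, z = -22. Substituting into each constraint:
  (1) -3(-4) + 2 + (-22) = -8 ✓
  (2) -22 < 10 ✓
  (3) y = 2, target 2 ✓ (second branch holds)
  (4) -4 < -3 ✓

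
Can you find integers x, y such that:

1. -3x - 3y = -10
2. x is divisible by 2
No

Even the single constraint (-3x - 3y = -10) is infeasible over the integers.

  - -3x - 3y = -10: every term on the left is divisible by 3, so the LHS ≡ 0 (mod 3), but the RHS -10 is not — no integer solution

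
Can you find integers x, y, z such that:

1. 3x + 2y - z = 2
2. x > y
Yes

Take x = 0, y = -1, z = -4. Substituting into each constraint:
  (1) 3(0) + 2(-1) + 4 = 2 ✓
  (2) 0 > -1 ✓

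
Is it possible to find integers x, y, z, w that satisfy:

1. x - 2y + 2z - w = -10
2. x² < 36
Yes

Take x = 0, y = 5, z = 0, w = 0. Substituting into each constraint:
  (1) 0 - 2(5) + 2(0) + 0 = -10 ✓
  (2) x² = (0)² = 0, and 0 < 36 ✓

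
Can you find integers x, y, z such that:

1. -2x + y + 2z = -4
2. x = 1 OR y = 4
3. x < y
Yes

Take x = 3, y = 4, z = -1. Substituting into each constraint:
  (1) -2(3) + 4 + 2(-1) = -4 ✓
  (2) y = 4, target 4 ✓ (second branch holds)
  (3) 3 < 4 ✓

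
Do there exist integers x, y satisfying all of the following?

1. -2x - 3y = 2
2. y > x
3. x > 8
No

The full constraint system is jointly infeasible over the integers. Each constraint and what it forces:

  - -2x - 3y = 2: is a linear equation tying the variables together
  - y > x: bounds one variable relative to another variable
  - x > 8: bounds one variable relative to a constant

Propagating the comparison: y > x and x ≥ 9 give y ≥ 10. Range argument: with x ∈ [9, ∞], y ∈ [10, ∞], the left side of the equation is at most -48, but the right side is 2 > -48. No integer solution exists.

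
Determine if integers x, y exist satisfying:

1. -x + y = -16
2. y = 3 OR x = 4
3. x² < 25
Yes

Take x = 4, y = -12. Substituting into each constraint:
  (1) (-4) + (-12) = -16 ✓
  (2) x = 4, target 4 ✓ (second branch holds)
  (3) x² = (4)² = 16, and 16 < 25 ✓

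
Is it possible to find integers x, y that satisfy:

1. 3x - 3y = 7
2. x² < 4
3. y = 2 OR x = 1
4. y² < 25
No

Even the single constraint (3x - 3y = 7) is infeasible over the integers.

  - 3x - 3y = 7: every term on the left is divisible by 3, so the LHS ≡ 0 (mod 3), but the RHS 7 is not — no integer solution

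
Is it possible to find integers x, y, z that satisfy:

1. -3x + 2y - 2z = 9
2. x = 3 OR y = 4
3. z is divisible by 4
Yes

Take x = 3, y = 1, z = -8. Substituting into each constraint:
  (1) -3(3) + 2(1) - 2(-8) = 9 ✓
  (2) x = 3, target 3 ✓ (first branch holds)
  (3) -8 = 4 × -2, remainder 0 ✓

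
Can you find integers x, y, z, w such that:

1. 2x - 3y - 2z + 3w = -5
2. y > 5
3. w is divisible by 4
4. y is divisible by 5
Yes

Take x = -1, y = 15, z = -21, w = 0. Substituting into each constraint:
  (1) 2(-1) - 3(15) - 2(-21) + 3(0) = -5 ✓
  (2) 15 > 5 ✓
  (3) 0 = 4 × 0, remainder 0 ✓
  (4) 15 = 5 × 3, remainder 0 ✓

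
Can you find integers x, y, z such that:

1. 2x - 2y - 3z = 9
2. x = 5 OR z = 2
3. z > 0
Yes

Take x = 5, y = -4, z = 3. Substituting into each constraint:
  (1) 2(5) - 2(-4) - 3(3) = 9 ✓
  (2) x = 5, target 5 ✓ (first branch holds)
  (3) 3 > 0 ✓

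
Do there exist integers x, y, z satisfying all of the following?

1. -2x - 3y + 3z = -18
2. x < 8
Yes

Take x = 6, y = 2, z = 0. Substituting into each constraint:
  (1) -2(6) - 3(2) + 3(0) = -18 ✓
  (2) 6 < 8 ✓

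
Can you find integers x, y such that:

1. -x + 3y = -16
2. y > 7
Yes

Take x = 40, y = 8. Substituting into each constraint:
  (1) (-40) + 3(8) = -16 ✓
  (2) 8 > 7 ✓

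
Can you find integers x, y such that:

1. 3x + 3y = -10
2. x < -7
No

Even the single constraint (3x + 3y = -10) is infeasible over the integers.

  - 3x + 3y = -10: every term on the left is divisible by 3, so the LHS ≡ 0 (mod 3), but the RHS -10 is not — no integer solution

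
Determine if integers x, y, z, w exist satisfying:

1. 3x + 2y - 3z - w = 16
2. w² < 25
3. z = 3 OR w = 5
Yes

Take x = -1, y = 16, z = 3, w = 4. Substituting into each constraint:
  (1) 3(-1) + 2(16) - 3(3) + (-4) = 16 ✓
  (2) w² = (4)² = 16, and 16 < 25 ✓
  (3) z = 3, target 3 ✓ (first branch holds)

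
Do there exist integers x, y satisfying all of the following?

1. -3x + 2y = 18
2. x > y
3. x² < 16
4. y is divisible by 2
No

A contradictory subset is {-3x + 2y = 18, x > y, x² < 16}. No integer assignment can satisfy these jointly:

  - -3x + 2y = 18: is a linear equation tying the variables together
  - x > y: bounds one variable relative to another variable
  - x² < 16: restricts x to |x| ≤ 3

Propagating the comparison: y < x and x ≤ 3 give y ≤ 2. Range argument: with x ∈ [-3, 3], y ∈ [−∞, 2], the left side of the equation is at most 13, but the right side is 18 > 13. No integer solution exists.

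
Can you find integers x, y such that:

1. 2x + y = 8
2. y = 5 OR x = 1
Yes

Take x = 1, y = 6. Substituting into each constraint:
  (1) 2(1) + 6 = 8 ✓
  (2) x = 1, target 1 ✓ (second branch holds)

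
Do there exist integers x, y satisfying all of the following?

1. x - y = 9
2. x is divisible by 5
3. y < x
Yes

Take x = 0, y = -9. Substituting into each constraint:
  (1) 0 + 9 = 9 ✓
  (2) 0 = 5 × 0, remainder 0 ✓
  (3) -9 < 0 ✓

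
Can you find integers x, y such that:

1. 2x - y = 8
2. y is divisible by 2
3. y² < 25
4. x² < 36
Yes

Take x = 4, y = 0. Substituting into each constraint:
  (1) 2(4) + 0 = 8 ✓
  (2) 0 = 2 × 0, remainder 0 ✓
  (3) y² = (0)² = 0, and 0 < 25 ✓
  (4) x² = (4)² = 16, and 16 < 36 ✓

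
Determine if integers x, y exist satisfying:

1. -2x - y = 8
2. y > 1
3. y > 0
Yes

Take x = -5, y = 2. Substituting into each constraint:
  (1) -2(-5) + (-2) = 8 ✓
  (2) 2 > 1 ✓
  (3) 2 > 0 ✓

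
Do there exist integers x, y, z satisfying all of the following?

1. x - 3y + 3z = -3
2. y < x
Yes

Take x = 0, y = -1, z = -2. Substituting into each constraint:
  (1) 0 - 3(-1) + 3(-2) = -3 ✓
  (2) -1 < 0 ✓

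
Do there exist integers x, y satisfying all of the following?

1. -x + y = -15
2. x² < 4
Yes

Take x = 0, y = -15. Substituting into each constraint:
  (1) 0 + (-15) = -15 ✓
  (2) x² = (0)² = 0, and 0 < 4 ✓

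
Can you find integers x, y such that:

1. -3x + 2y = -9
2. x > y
Yes

Take x = 7, y = 6. Substituting into each constraint:
  (1) -3(7) + 2(6) = -9 ✓
  (2) 7 > 6 ✓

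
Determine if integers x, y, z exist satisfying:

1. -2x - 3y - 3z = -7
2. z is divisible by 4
Yes

Take x = 2, y = 1, z = 0. Substituting into each constraint:
  (1) -2(2) - 3(1) - 3(0) = -7 ✓
  (2) 0 = 4 × 0, remainder 0 ✓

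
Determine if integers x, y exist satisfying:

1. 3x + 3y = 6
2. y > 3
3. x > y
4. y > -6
No

A contradictory subset is {3x + 3y = 6, y > 3, x > y}. No integer assignment can satisfy these jointly:

  - 3x + 3y = 6: is a linear equation tying the variables together
  - y > 3: bounds one variable relative to a constant
  - x > y: bounds one variable relative to another variable

Propagating the comparison: x > y and y ≥ 4 give x ≥ 5. Range argument: with x ∈ [5, ∞], y ∈ [4, ∞], the left side of the equation is at least 27, but the right side is 6 < 27. No integer solution exists.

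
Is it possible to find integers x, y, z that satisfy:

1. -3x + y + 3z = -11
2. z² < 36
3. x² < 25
Yes

Take x = 0, y = -11, z = 0. Substituting into each constraint:
  (1) -3(0) + (-11) + 3(0) = -11 ✓
  (2) z² = (0)² = 0, and 0 < 36 ✓
  (3) x² = (0)² = 0, and 0 < 25 ✓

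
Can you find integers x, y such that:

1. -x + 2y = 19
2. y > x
Yes

Take x = 17, y = 18. Substituting into each constraint:
  (1) (-17) + 2(18) = 19 ✓
  (2) 18 > 17 ✓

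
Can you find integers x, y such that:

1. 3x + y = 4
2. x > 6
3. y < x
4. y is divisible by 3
No

A contradictory subset is {3x + y = 4, y is divisible by 3}. No integer assignment can satisfy these jointly:

  - 3x + y = 4: is a linear equation tying the variables together
  - y is divisible by 3: restricts y to multiples of 3

Modular obstruction: writing y = 3y', every remaining term of the linear equation is divisible by 3, so the left side is ≡ 0 (mod 3); but the right side 4 ≡ 1 (mod 3). No integers can satisfy it.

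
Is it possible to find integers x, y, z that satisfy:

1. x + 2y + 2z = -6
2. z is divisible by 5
Yes

Take x = 0, y = -3, z = 0. Substituting into each constraint:
  (1) 0 + 2(-3) + 2(0) = -6 ✓
  (2) 0 = 5 × 0, remainder 0 ✓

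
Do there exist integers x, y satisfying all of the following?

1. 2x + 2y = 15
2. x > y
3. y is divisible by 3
No

Even the single constraint (2x + 2y = 15) is infeasible over the integers.

  - 2x + 2y = 15: every term on the left is divisible by 2, so the LHS ≡ 0 (mod 2), but the RHS 15 is not — no integer solution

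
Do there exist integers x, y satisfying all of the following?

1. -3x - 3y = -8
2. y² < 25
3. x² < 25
No

Even the single constraint (-3x - 3y = -8) is infeasible over the integers.

  - -3x - 3y = -8: every term on the left is divisible by 3, so the LHS ≡ 0 (mod 3), but the RHS -8 is not — no integer solution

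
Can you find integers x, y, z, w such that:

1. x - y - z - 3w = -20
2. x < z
Yes

Take x = 0, y = 19, z = 1, w = 0. Substituting into each constraint:
  (1) 0 + (-19) + (-1) - 3(0) = -20 ✓
  (2) 0 < 1 ✓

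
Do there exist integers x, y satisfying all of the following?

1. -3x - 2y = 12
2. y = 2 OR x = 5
No

The full constraint system is jointly infeasible over the integers. Each constraint and what it forces:

  - -3x - 2y = 12: is a linear equation tying the variables together
  - y = 2 OR x = 5: forces a choice: either y = 2 or x = 5

Split on the disjunction (y = 2 OR x = 5):
  • If y = 2: with y = 2, every remaining term of the linear equation is divisible by 3, so the left side is ≡ 0 (mod 3); but the right side 16 ≡ 1 (mod 3). No integers can satisfy it.
  • If x = 5: with x = 5, every remaining term of the linear equation is divisible by 2, so the left side is ≡ 0 (mod 2); but the right side 27 ≡ 1 (mod 2). No integers can satisfy it.
Both branches are infeasible, so the system has no integer solution.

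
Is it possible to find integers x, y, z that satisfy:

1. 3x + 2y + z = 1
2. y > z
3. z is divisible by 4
Yes

Take x = -1, y = 2, z = 0. Substituting into each constraint:
  (1) 3(-1) + 2(2) + 0 = 1 ✓
  (2) 2 > 0 ✓
  (3) 0 = 4 × 0, remainder 0 ✓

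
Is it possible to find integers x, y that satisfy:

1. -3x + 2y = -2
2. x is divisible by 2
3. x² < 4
Yes

Take x = 0, y = -1. Substituting into each constraint:
  (1) -3(0) + 2(-1) = -2 ✓
  (2) 0 = 2 × 0, remainder 0 ✓
  (3) x² = (0)² = 0, and 0 < 4 ✓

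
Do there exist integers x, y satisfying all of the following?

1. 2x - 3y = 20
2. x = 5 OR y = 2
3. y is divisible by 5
No

The full constraint system is jointly infeasible over the integers. Each constraint and what it forces:

  - 2x - 3y = 20: is a linear equation tying the variables together
  - x = 5 OR y = 2: forces a choice: either x = 5 or y = 2
  - y is divisible by 5: restricts y to multiples of 5

Split on the disjunction (x = 5 OR y = 2):
  • If x = 5: with x = 5, writing y = 5y', every remaining term of the linear equation is divisible by 15, so the left side is ≡ 0 (mod 15); but the right side 10 ≡ 10 (mod 15). No integers can satisfy it.
  • If y = 2: this contradicts the divisibility constraint — 2 is not a multiple of 5.
Both branches are infeasible, so the system has no integer solution.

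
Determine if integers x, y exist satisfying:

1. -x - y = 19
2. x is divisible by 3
Yes

Take x = 0, y = -19. Substituting into each constraint:
  (1) 0 + 19 = 19 ✓
  (2) 0 = 3 × 0, remainder 0 ✓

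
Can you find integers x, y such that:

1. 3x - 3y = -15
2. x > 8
Yes

Take x = 9, y = 14. Substituting into each constraint:
  (1) 3(9) - 3(14) = -15 ✓
  (2) 9 > 8 ✓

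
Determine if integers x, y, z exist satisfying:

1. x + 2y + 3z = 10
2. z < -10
Yes

Take x = 1, y = 21, z = -11. Substituting into each constraint:
  (1) 1 + 2(21) + 3(-11) = 10 ✓
  (2) -11 < -10 ✓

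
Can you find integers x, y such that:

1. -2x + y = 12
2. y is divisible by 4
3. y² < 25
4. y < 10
Yes

Take x = -6, y = 0. Substituting into each constraint:
  (1) -2(-6) + 0 = 12 ✓
  (2) 0 = 4 × 0, remainder 0 ✓
  (3) y² = (0)² = 0, and 0 < 25 ✓
  (4) 0 < 10 ✓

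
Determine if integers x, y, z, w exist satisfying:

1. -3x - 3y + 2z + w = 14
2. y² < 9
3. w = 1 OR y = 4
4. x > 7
Yes

Take x = 9, y = 0, z = 20, w = 1. Substituting into each constraint:
  (1) -3(9) - 3(0) + 2(20) + 1 = 14 ✓
  (2) y² = (0)² = 0, and 0 < 9 ✓
  (3) w = 1, target 1 ✓ (first branch holds)
  (4) 9 > 7 ✓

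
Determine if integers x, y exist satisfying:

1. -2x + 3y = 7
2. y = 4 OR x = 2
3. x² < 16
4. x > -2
No

A contradictory subset is {-2x + 3y = 7, y = 4 OR x = 2}. No integer assignment can satisfy these jointly:

  - -2x + 3y = 7: is a linear equation tying the variables together
  - y = 4 OR x = 2: forces a choice: either y = 4 or x = 2

Split on the disjunction (y = 4 OR x = 2):
  • If y = 4: with y = 4, every remaining term of the linear equation is divisible by 2, so the left side is ≡ 0 (mod 2); but the right side -5 ≡ 1 (mod 2). No integers can satisfy it.
  • If x = 2: with x = 2, every remaining term of the linear equation is divisible by 3, so the left side is ≡ 0 (mod 3); but the right side 11 ≡ 2 (mod 3). No integers can satisfy it.
Both branches are infeasible, so the system has no integer solution.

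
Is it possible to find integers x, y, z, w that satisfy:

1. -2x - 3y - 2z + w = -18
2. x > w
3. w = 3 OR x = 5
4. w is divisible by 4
Yes

Take x = 5, y = 2, z = 1, w = 0. Substituting into each constraint:
  (1) -2(5) - 3(2) - 2(1) + 0 = -18 ✓
  (2) 5 > 0 ✓
  (3) x = 5, target 5 ✓ (second branch holds)
  (4) 0 = 4 × 0, remainder 0 ✓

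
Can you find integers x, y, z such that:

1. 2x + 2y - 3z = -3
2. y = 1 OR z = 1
Yes

Take x = -4, y = 1, z = -1. Substituting into each constraint:
  (1) 2(-4) + 2(1) - 3(-1) = -3 ✓
  (2) y = 1, target 1 ✓ (first branch holds)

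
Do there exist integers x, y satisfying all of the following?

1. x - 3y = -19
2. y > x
Yes

Take x = 8, y = 9. Substituting into each constraint:
  (1) 8 - 3(9) = -19 ✓
  (2) 9 > 8 ✓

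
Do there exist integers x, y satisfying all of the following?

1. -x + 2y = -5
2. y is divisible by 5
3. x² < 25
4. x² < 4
No

A contradictory subset is {-x + 2y = -5, y is divisible by 5, x² < 4}. No integer assignment can satisfy these jointly:

  - -x + 2y = -5: is a linear equation tying the variables together
  - y is divisible by 5: restricts y to multiples of 5
  - x² < 4: restricts x to |x| ≤ 1

The bounds confine x to {-1, 0, 1}. For each value, substitute into the equation:
  • x = -1: the equation forces y = -3, but 5 does not divide -3.
  • x = 0: the equation gives 2y = -5, so y would not be an integer.
  • x = 1: the equation forces y = -2, but 5 does not divide -2.
Every case fails, so no integer solution exists.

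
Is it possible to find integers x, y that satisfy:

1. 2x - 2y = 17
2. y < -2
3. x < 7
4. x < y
No

Even the single constraint (2x - 2y = 17) is infeasible over the integers.

  - 2x - 2y = 17: every term on the left is divisible by 2, so the LHS ≡ 0 (mod 2), but the RHS 17 is not — no integer solution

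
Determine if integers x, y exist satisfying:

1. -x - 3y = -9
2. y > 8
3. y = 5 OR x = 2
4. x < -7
No

A contradictory subset is {y > 8, y = 5 OR x = 2, x < -7}. No integer assignment can satisfy these jointly:

  - y > 8: bounds one variable relative to a constant
  - y = 5 OR x = 2: forces a choice: either y = 5 or x = 2
  - x < -7: bounds one variable relative to a constant

Split on the disjunction (y = 5 OR x = 2):
  • If y = 5: this contradicts the bound y ≥ 9.
  • If x = 2: this contradicts the bound x ≤ -8.
Both branches are infeasible, so the system has no integer solution.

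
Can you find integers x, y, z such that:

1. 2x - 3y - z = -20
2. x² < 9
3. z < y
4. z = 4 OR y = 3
Yes

Take x = 1, y = 6, z = 4. Substituting into each constraint:
  (1) 2(1) - 3(6) + (-4) = -20 ✓
  (2) x² = (1)² = 1, and 1 < 9 ✓
  (3) 4 < 6 ✓
  (4) z = 4, target 4 ✓ (first branch holds)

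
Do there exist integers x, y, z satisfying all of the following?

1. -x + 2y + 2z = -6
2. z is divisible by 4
Yes

Take x = 0, y = -3, z = 0. Substituting into each constraint:
  (1) 0 + 2(-3) + 2(0) = -6 ✓
  (2) 0 = 4 × 0, remainder 0 ✓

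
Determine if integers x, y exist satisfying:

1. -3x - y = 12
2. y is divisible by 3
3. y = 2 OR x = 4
Yes

Take x = 4, y = -24. Substituting into each constraint:
  (1) -3(4) + 24 = 12 ✓
  (2) -24 = 3 × -8, remainder 0 ✓
  (3) x = 4, target 4 ✓ (second branch holds)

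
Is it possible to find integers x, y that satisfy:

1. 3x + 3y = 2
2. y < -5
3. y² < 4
No

Even the single constraint (3x + 3y = 2) is infeasible over the integers.

  - 3x + 3y = 2: every term on the left is divisible by 3, so the LHS ≡ 0 (mod 3), but the RHS 2 is not — no integer solution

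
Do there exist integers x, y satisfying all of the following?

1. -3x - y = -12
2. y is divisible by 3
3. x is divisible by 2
Yes

Take x = 0, y = 12. Substituting into each constraint:
  (1) -3(0) + (-12) = -12 ✓
  (2) 12 = 3 × 4, remainder 0 ✓
  (3) 0 = 2 × 0, remainder 0 ✓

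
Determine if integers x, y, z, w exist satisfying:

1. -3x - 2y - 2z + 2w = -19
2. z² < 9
Yes

Take x = 1, y = 0, z = 0, w = -8. Substituting into each constraint:
  (1) -3(1) - 2(0) - 2(0) + 2(-8) = -19 ✓
  (2) z² = (0)² = 0, and 0 < 9 ✓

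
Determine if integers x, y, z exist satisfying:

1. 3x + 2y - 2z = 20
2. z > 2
Yes

Take x = 8, y = 1, z = 3. Substituting into each constraint:
  (1) 3(8) + 2(1) - 2(3) = 20 ✓
  (2) 3 > 2 ✓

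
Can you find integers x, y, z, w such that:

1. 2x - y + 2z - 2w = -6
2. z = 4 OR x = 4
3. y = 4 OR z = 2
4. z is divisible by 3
Yes

Take x = 4, y = 4, z = 0, w = 5. Substituting into each constraint:
  (1) 2(4) + (-4) + 2(0) - 2(5) = -6 ✓
  (2) x = 4, target 4 ✓ (second branch holds)
  (3) y = 4, target 4 ✓ (first branch holds)
  (4) 0 = 3 × 0, remainder 0 ✓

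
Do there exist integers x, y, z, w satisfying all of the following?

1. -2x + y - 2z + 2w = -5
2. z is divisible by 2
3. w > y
Yes

Take x = 5, y = 1, z = 0, w = 2. Substituting into each constraint:
  (1) -2(5) + 1 - 2(0) + 2(2) = -5 ✓
  (2) 0 = 2 × 0, remainder 0 ✓
  (3) 2 > 1 ✓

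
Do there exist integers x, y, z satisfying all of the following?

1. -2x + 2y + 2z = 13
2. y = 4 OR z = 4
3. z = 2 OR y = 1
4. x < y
No

Even the single constraint (-2x + 2y + 2z = 13) is infeasible over the integers.

  - -2x + 2y + 2z = 13: every term on the left is divisible by 2, so the LHS ≡ 0 (mod 2), but the RHS 13 is not — no integer solution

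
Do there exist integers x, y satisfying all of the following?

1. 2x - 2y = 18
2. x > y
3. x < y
No

A contradictory subset is {x > y, x < y}. No integer assignment can satisfy these jointly:

  - x > y: bounds one variable relative to another variable
  - x < y: bounds one variable relative to another variable

Direct contradiction: x > y and y > x cannot both hold.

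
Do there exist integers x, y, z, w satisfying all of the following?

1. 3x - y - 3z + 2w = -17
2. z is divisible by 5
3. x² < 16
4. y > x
Yes

Take x = -1, y = 0, z = 0, w = -7. Substituting into each constraint:
  (1) 3(-1) + 0 - 3(0) + 2(-7) = -17 ✓
  (2) 0 = 5 × 0, remainder 0 ✓
  (3) x² = (-1)² = 1, and 1 < 16 ✓
  (4) 0 > -1 ✓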